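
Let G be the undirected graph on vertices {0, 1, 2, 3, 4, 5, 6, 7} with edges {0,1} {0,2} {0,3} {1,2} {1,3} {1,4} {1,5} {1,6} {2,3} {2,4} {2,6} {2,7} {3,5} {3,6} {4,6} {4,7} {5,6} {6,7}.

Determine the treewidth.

3

A width-3 tree decomposition is:
Bags: B1 = {1, 2, 3, 6}  B2 = {0, 1, 2, 3}  B3 = {1, 2, 4, 6}  B4 = {2, 4, 6, 7}  B5 = {1, 3, 5, 6}
Tree: B1–B2, B1–B3, B3–B4, B1–B5
Every bag has size at most 4, so the width is 4 − 1 = 3 and tw(G) ≤ 3. Conversely, {0, 1, 2, 3} is a clique of size 4, and the vertices of any clique must share a bag in every tree decomposition; so some bag has ≥ 4 vertices and tw(G) ≥ 3. Therefore the treewidth is 3.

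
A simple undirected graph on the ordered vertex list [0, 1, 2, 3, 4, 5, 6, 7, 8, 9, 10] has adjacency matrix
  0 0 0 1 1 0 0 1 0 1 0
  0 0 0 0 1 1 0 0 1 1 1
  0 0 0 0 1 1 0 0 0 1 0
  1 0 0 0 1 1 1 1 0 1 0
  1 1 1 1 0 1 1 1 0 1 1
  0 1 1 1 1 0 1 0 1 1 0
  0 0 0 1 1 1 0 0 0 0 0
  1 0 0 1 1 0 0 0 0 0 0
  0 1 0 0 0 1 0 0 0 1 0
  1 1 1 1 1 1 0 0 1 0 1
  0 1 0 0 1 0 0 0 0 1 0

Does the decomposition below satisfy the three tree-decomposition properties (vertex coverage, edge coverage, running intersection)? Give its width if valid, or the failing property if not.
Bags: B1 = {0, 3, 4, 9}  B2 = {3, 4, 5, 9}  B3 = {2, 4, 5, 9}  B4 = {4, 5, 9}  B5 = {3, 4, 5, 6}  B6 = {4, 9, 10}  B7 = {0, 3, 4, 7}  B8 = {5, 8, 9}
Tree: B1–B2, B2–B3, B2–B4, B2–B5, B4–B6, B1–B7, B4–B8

A tree decomposition must satisfy three properties: every vertex lies in some bag; for every edge, both endpoints lie together in some bag; and for every vertex, the bags containing it form a connected subtree. Here vertex 1 appears in no bag, so the decomposition is invalid.

No — vertex 1 appears in no bag.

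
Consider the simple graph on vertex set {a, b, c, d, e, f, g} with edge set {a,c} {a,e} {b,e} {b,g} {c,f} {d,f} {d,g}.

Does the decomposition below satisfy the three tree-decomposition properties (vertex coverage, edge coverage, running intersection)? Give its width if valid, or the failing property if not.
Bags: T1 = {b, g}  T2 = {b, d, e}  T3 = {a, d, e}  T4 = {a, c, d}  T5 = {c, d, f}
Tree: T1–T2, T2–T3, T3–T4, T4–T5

No — edge (d,g) lies in no bag.

A tree decomposition must satisfy three properties: every vertex lies in some bag; for every edge, both endpoints lie together in some bag; and for every vertex, the bags containing it form a connected subtree. Here edge (d,g) lies in no bag, so the decomposition is invalid.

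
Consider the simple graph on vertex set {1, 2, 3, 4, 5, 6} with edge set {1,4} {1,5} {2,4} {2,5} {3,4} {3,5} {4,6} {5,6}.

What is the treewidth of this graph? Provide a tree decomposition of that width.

Treewidth 2.
Bags: B1 = {1, 4, 5}  B2 = {2, 4, 5}  B3 = {4, 5, 6}  B4 = {3, 4, 5}
Tree: B1–B2, B2–B3, B3–B4

Every bag has size at most 3, so the width is 3 − 1 = 2 and tw(G) ≤ 2. The edges 4–1–5–2–4 form a cycle, so G is not a tree and its treewidth is at least 2. Therefore the treewidth is 2.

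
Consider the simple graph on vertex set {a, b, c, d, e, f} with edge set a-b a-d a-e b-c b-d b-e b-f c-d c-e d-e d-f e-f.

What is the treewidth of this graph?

A width-3 tree decomposition is:
Bags: B1 = {b, d, e, f}  B2 = {a, b, d, e}  B3 = {b, c, d, e}
Tree: B1–B2, B1–B3
Every bag has size at most 4, so the width is 4 − 1 = 3 and tw(G) ≤ 3. Conversely, {a, b, d, e} is a clique of size 4, and the vertices of any clique must share a bag in every tree decomposition; so some bag has ≥ 4 vertices and tw(G) ≥ 3. Hence tw(G) = 3 exactly.

3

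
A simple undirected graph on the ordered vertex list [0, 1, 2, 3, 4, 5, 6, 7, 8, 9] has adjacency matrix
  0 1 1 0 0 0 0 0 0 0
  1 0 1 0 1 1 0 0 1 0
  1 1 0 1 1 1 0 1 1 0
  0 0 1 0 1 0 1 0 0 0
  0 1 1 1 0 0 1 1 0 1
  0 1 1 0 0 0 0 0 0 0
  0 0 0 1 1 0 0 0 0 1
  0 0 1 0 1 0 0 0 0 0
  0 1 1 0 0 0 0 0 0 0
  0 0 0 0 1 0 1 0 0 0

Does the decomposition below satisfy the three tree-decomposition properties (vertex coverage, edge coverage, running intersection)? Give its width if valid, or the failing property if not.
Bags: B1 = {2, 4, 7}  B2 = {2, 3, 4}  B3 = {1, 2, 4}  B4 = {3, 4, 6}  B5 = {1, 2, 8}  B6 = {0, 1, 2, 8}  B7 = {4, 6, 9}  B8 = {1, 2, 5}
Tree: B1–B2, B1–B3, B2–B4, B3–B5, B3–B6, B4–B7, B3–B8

A tree decomposition must satisfy three properties: every vertex lies in some bag; for every edge, both endpoints lie together in some bag; and for every vertex, the bags containing it form a connected subtree. Here bags containing vertex 8 are not connected in the tree, so the decomposition is invalid.

No — bags containing vertex 8 are not connected in the tree.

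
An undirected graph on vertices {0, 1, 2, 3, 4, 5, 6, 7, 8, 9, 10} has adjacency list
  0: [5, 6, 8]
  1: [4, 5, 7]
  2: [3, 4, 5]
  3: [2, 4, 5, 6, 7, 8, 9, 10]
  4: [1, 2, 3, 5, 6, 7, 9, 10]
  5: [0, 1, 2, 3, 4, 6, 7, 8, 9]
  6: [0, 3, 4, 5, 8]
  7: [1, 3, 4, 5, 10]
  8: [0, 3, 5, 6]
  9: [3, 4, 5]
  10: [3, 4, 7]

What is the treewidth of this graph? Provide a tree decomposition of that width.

Each bag holds 4 vertices, so the decomposition has width 3, which upper-bounds the treewidth. On the other hand G contains the 4-clique {3, 4, 7, 10}. A clique must lie in a single bag of any decomposition, so no decomposition can have width below 3. Hence tw(G) = 3 exactly.

Treewidth 3.
Bags: B1 = {3, 4, 7, 10}  B2 = {3, 4, 5, 7}  B3 = {3, 4, 5, 6}  B4 = {3, 4, 5, 9}  B5 = {3, 5, 6, 8}  B6 = {0, 5, 6, 8}  B7 = {2, 3, 4, 5}  B8 = {1, 4, 5, 7}
Tree: B1–B2, B2–B3, B3–B4, B3–B5, B5–B6, B4–B7, B2–B8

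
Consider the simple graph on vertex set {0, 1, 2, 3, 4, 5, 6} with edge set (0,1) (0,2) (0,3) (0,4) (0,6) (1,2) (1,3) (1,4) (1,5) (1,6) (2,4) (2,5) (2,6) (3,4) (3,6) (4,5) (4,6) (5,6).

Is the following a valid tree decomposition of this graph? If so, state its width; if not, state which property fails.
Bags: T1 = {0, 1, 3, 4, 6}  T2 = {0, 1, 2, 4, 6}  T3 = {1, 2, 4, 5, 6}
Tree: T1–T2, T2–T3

Checking the three conditions: (i) the bags cover all of {0, 1, 2, 3, 4, 5, 6}; (ii) for each edge, some bag contains both endpoints; (iii) the bags containing any fixed vertex form a subtree. All hold, so the decomposition is valid with width 5 − 1 = 4.

Yes; width 4.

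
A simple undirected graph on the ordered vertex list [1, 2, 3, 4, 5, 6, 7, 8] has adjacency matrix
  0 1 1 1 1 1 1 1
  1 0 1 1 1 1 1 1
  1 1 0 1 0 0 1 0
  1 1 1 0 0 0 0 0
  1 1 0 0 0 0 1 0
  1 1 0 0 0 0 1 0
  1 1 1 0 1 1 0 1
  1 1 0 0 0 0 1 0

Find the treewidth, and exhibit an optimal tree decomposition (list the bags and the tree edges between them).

Treewidth 3.
One optimal decomposition is:
Bags: B1 = {1, 2, 7, 8}  B2 = {1, 2, 3, 7}  B3 = {1, 2, 3, 4}  B4 = {1, 2, 5, 7}  B5 = {1, 2, 6, 7}
Tree: B1–B2, B2–B3, B2–B4, B2–B5

Each bag holds 4 vertices, so the decomposition has width 3, which upper-bounds the treewidth. For the lower bound, the 4 vertices {1, 2, 3, 4} are pairwise adjacent, and any tree decomposition puts a clique entirely inside one bag — forcing width ≥ 3. Hence tw(G) = 3 exactly.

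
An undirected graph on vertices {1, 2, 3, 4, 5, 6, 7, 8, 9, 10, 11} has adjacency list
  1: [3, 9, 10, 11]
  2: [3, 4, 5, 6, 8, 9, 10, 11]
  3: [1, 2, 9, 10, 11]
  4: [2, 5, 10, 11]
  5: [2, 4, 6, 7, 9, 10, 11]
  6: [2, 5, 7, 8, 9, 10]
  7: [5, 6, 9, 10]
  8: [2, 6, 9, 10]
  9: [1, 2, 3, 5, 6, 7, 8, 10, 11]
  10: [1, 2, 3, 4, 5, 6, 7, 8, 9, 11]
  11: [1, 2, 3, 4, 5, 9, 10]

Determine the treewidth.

4

A width-4 tree decomposition is:
Bags: B1 = {2, 3, 9, 10, 11}  B2 = {1, 3, 9, 10, 11}  B3 = {2, 5, 9, 10, 11}  B4 = {2, 5, 6, 9, 10}  B5 = {2, 6, 8, 9, 10}  B6 = {5, 6, 7, 9, 10}  B7 = {2, 4, 5, 10, 11}
Tree: B1–B2, B1–B3, B3–B4, B4–B5, B4–B6, B3–B7
Each bag holds 5 vertices, so the decomposition has width 4, which upper-bounds the treewidth. On the other hand G contains the 5-clique {1, 3, 9, 10, 11}. A clique must lie in a single bag of any decomposition, so no decomposition can have width below 4. Therefore the treewidth is 4.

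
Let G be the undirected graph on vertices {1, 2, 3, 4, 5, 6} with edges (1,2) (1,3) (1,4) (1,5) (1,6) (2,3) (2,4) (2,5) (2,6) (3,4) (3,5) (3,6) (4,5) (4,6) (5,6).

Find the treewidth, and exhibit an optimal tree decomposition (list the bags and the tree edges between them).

Treewidth 5.
One optimal decomposition is:
Bags: B1 = {1, 2, 3, 4, 5, 6}
Tree: (single bag)

A single bag containing all 6 vertices is trivially a valid decomposition of width 5. For the lower bound, the 6 vertices {1, 2, 3, 4, 5, 6} are pairwise adjacent, and any tree decomposition puts a clique entirely inside one bag — forcing width ≥ 5. Combining the bounds, tw(G) = 5.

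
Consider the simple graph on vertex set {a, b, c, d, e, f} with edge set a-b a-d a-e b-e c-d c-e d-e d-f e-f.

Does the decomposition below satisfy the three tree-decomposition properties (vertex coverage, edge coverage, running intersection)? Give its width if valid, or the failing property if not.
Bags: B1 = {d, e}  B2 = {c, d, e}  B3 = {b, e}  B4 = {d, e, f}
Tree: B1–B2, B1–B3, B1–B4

No — vertex a appears in no bag.

A tree decomposition must satisfy three properties: every vertex lies in some bag; for every edge, both endpoints lie together in some bag; and for every vertex, the bags containing it form a connected subtree. Here vertex a appears in no bag, so the decomposition is invalid.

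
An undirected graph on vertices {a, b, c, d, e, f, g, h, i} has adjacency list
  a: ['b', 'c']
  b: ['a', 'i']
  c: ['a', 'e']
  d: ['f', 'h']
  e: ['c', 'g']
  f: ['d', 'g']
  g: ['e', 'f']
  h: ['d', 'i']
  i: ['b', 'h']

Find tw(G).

2

A width-2 tree decomposition is:
Bags: B1 = {a, c, e}  B2 = {a, b, e}  B3 = {b, e, i}  B4 = {e, h, i}  B5 = {d, e, h}  B6 = {d, e, f}  B7 = {e, f, g}
Tree: B1–B2, B2–B3, B3–B4, B4–B5, B5–B6, B6–B7
The largest bag has 3 vertices, giving width 2; this decomposition certifies tw(G) ≤ 2. For the lower bound, G contains the cycle e–c–a–b–i–h–d–f–g–e, so G is not a forest; only forests have treewidth ≤ 1, hence tw(G) ≥ 2. Hence tw(G) = 2 exactly.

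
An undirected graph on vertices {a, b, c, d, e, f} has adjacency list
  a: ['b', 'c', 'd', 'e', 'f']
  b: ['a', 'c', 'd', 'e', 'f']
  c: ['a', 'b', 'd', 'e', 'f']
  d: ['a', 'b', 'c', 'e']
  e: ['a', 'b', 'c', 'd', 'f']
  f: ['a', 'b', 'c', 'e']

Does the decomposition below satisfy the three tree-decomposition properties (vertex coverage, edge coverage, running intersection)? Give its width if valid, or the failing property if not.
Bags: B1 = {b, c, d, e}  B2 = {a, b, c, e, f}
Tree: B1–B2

No — edge (a,d) lies in no bag.

A tree decomposition must satisfy three properties: every vertex lies in some bag; for every edge, both endpoints lie together in some bag; and for every vertex, the bags containing it form a connected subtree. Here edge (a,d) lies in no bag, so the decomposition is invalid.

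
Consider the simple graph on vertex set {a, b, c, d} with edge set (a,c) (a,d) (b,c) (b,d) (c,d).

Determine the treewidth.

A width-2 tree decomposition is:
Bags: B1 = {a, c, d}  B2 = {b, c, d}
Tree: B1–B2
The largest bag has 3 vertices, giving width 2; this decomposition certifies tw(G) ≤ 2. For the lower bound, the 3 vertices {a, c, d} are pairwise adjacent, and any tree decomposition puts a clique entirely inside one bag — forcing width ≥ 2. Hence tw(G) = 2 exactly.

2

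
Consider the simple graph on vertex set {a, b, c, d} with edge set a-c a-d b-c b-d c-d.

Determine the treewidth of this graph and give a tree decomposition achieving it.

Each bag holds 3 vertices, so the decomposition has width 2, which upper-bounds the treewidth. Conversely, {a, c, d} is a clique of size 3, and the vertices of any clique must share a bag in every tree decomposition; so some bag has ≥ 3 vertices and tw(G) ≥ 2. The upper and lower bounds meet at 2, so that is the treewidth.

Treewidth 2.
Bags: B1 = {a, c, d}  B2 = {b, c, d}
Tree: B1–B2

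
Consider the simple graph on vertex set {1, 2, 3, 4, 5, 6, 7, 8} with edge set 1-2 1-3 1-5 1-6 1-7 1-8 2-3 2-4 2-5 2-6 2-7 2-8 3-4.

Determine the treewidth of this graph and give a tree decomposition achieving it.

Treewidth 2.
One optimal decomposition is:
Bags: B1 = {1, 2, 7}  B2 = {1, 2, 3}  B3 = {1, 2, 6}  B4 = {1, 2, 5}  B5 = {2, 3, 4}  B6 = {1, 2, 8}
Tree: B1–B2, B1–B3, B3–B4, B2–B5, B2–B6

Each bag holds 3 vertices, so the decomposition has width 2, which upper-bounds the treewidth. For the lower bound, the 3 vertices {1, 2, 3} are pairwise adjacent, and any tree decomposition puts a clique entirely inside one bag — forcing width ≥ 2. Hence tw(G) = 2 exactly.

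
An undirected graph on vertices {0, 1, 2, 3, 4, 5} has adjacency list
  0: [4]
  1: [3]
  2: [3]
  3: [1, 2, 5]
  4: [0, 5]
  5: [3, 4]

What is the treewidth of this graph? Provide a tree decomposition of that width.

Each bag holds 2 vertices, so the decomposition has width 1, which upper-bounds the treewidth. Since G has at least one edge (e.g. 1–3), it is not an edgeless graph, so tw(G) ≥ 1. Combining the bounds, tw(G) = 1.

Treewidth 1.
One optimal decomposition is:
Bags: B1 = {1, 3}  B2 = {3, 5}  B3 = {4, 5}  B4 = {2, 3}  B5 = {0, 4}
Tree: B1–B2, B2–B3, B2–B4, B3–B5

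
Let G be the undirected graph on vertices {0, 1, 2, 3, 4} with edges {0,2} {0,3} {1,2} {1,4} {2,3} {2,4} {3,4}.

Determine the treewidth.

A width-2 tree decomposition is:
Bags: B1 = {2, 3, 4}  B2 = {0, 2, 3}  B3 = {1, 2, 4}
Tree: B1–B2, B1–B3
The largest bag has 3 vertices, giving width 2; this decomposition certifies tw(G) ≤ 2. Conversely, {1, 2, 4} is a clique of size 3, and the vertices of any clique must share a bag in every tree decomposition; so some bag has ≥ 3 vertices and tw(G) ≥ 2. Combining the bounds, tw(G) = 2.

2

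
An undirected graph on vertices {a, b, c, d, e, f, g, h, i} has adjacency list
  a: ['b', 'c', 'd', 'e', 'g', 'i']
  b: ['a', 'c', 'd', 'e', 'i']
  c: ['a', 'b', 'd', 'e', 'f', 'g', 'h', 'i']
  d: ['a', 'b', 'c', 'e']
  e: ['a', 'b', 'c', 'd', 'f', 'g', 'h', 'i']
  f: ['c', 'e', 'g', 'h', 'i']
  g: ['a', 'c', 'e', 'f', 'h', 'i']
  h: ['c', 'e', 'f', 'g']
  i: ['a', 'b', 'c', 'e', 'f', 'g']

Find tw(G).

A width-4 tree decomposition is:
Bags: B1 = {a, c, e, g, i}  B2 = {c, e, f, g, i}  B3 = {a, b, c, e, i}  B4 = {a, b, c, d, e}  B5 = {c, e, f, g, h}
Tree: B1–B2, B1–B3, B3–B4, B2–B5
Every bag has size at most 5, so the width is 5 − 1 = 4 and tw(G) ≤ 4. Conversely, {a, b, c, d, e} is a clique of size 5, and the vertices of any clique must share a bag in every tree decomposition; so some bag has ≥ 5 vertices and tw(G) ≥ 4. The upper and lower bounds meet at 4, so that is the treewidth.

4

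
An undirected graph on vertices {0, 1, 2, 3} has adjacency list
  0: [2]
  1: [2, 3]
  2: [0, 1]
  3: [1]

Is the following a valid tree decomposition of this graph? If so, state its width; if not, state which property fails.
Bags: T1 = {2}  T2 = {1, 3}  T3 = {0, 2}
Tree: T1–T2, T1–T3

No — edge (1,2) lies in no bag.

A tree decomposition must satisfy three properties: every vertex lies in some bag; for every edge, both endpoints lie together in some bag; and for every vertex, the bags containing it form a connected subtree. Here edge (1,2) lies in no bag, so the decomposition is invalid.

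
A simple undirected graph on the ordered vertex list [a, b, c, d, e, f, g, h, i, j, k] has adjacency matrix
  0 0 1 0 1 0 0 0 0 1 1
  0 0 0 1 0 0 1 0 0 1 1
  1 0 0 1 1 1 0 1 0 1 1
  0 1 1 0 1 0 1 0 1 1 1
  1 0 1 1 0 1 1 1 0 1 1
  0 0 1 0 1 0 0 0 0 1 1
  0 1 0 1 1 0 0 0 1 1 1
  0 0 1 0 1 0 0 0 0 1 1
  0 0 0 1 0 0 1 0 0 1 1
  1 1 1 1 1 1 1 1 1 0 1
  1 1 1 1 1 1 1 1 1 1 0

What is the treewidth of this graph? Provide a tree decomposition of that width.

Each bag holds 5 vertices, so the decomposition has width 4, which upper-bounds the treewidth. For the lower bound, the 5 vertices {d, e, g, j, k} are pairwise adjacent, and any tree decomposition puts a clique entirely inside one bag — forcing width ≥ 4. Therefore the treewidth is 4.

Treewidth 4.
One such decomposition:
Bags: B1 = {d, g, i, j, k}  B2 = {d, e, g, j, k}  B3 = {c, d, e, j, k}  B4 = {c, e, f, j, k}  B5 = {b, d, g, j, k}  B6 = {c, e, h, j, k}  B7 = {a, c, e, j, k}
Tree: B1–B2, B2–B3, B3–B4, B1–B5, B3–B6, B3–B7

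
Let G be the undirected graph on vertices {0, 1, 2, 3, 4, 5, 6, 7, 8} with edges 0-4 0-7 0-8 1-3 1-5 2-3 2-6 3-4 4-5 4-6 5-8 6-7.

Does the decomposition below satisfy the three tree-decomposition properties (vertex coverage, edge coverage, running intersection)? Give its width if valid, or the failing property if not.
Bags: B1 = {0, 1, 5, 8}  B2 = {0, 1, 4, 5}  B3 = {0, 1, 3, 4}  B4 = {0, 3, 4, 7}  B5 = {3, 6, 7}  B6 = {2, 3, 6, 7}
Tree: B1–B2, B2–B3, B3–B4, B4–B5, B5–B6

A tree decomposition must satisfy three properties: every vertex lies in some bag; for every edge, both endpoints lie together in some bag; and for every vertex, the bags containing it form a connected subtree. Here edge (4,6) lies in no bag, so the decomposition is invalid.

No — edge (4,6) lies in no bag.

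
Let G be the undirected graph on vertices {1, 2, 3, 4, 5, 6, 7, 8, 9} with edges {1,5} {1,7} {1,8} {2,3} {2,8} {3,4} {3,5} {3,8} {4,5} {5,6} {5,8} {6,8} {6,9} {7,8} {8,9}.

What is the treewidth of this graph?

2

A width-2 tree decomposition is:
Bags: B1 = {5, 6, 8}  B2 = {3, 5, 8}  B3 = {1, 5, 8}  B4 = {1, 7, 8}  B5 = {6, 8, 9}  B6 = {2, 3, 8}  B7 = {3, 4, 5}
Tree: B1–B2, B1–B3, B3–B4, B1–B5, B2–B6, B2–B7
Every bag has size at most 3, so the width is 3 − 1 = 2 and tw(G) ≤ 2. Conversely, {6, 8, 9} is a clique of size 3, and the vertices of any clique must share a bag in every tree decomposition; so some bag has ≥ 3 vertices and tw(G) ≥ 2. The upper and lower bounds meet at 2, so that is the treewidth.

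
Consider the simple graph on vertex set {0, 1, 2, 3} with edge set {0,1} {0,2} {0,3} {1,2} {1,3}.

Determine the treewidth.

A width-2 tree decomposition is:
Bags: B1 = {0, 1, 2}  B2 = {0, 1, 3}
Tree: B1–B2
Every bag has size at most 3, so the width is 3 − 1 = 2 and tw(G) ≤ 2. Conversely, {0, 1, 2} is a clique of size 3, and the vertices of any clique must share a bag in every tree decomposition; so some bag has ≥ 3 vertices and tw(G) ≥ 2. Therefore the treewidth is 2.

2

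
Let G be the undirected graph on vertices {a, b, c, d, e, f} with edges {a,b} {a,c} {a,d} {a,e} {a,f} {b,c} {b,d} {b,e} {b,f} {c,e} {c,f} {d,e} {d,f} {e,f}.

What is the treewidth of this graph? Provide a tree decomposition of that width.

Every bag has size at most 5, so the width is 5 − 1 = 4 and tw(G) ≤ 4. Conversely, {a, b, d, e, f} is a clique of size 5, and the vertices of any clique must share a bag in every tree decomposition; so some bag has ≥ 5 vertices and tw(G) ≥ 4. Combining the bounds, tw(G) = 4.

Treewidth 4.
One such decomposition:
Bags: B1 = {a, b, d, e, f}  B2 = {a, b, c, e, f}
Tree: B1–B2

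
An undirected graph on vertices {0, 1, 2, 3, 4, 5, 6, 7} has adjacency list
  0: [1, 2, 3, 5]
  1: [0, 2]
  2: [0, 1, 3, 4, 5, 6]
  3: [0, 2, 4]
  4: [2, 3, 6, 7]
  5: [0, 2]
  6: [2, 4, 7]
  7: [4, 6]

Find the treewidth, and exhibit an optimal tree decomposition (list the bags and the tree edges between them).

Every bag has size at most 3, so the width is 3 − 1 = 2 and tw(G) ≤ 2. Conversely, {0, 1, 2} is a clique of size 3, and the vertices of any clique must share a bag in every tree decomposition; so some bag has ≥ 3 vertices and tw(G) ≥ 2. The upper and lower bounds meet at 2, so that is the treewidth.

Treewidth 2.
One such decomposition:
Bags: B1 = {0, 2, 3}  B2 = {2, 3, 4}  B3 = {2, 4, 6}  B4 = {4, 6, 7}  B5 = {0, 1, 2}  B6 = {0, 2, 5}
Tree: B1–B2, B2–B3, B3–B4, B1–B5, B5–B6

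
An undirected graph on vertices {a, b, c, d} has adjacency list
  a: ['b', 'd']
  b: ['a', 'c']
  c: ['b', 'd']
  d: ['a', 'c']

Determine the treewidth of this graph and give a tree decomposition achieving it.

Treewidth 2.
One optimal decomposition is:
Bags: B1 = {a, c, d}  B2 = {a, b, c}
Tree: B1–B2

The largest bag has 3 vertices, giving width 2; this decomposition certifies tw(G) ≤ 2. Since a–d–c–b–a is a cycle in G, G is not acyclic. Forests are exactly the graphs of treewidth ≤ 1, so tw(G) ≥ 2. Therefore the treewidth is 2.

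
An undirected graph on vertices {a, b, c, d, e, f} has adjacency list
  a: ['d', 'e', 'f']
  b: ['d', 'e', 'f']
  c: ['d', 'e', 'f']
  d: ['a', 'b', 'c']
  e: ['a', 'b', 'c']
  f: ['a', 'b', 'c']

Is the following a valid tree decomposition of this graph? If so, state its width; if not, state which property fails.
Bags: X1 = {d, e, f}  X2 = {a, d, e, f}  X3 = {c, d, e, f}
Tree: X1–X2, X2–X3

No — vertex b appears in no bag.

A tree decomposition must satisfy three properties: every vertex lies in some bag; for every edge, both endpoints lie together in some bag; and for every vertex, the bags containing it form a connected subtree. Here vertex b appears in no bag, so the decomposition is invalid.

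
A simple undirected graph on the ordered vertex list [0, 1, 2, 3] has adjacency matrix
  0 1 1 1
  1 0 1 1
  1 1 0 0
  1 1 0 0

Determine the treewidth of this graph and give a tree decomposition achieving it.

The largest bag has 3 vertices, giving width 2; this decomposition certifies tw(G) ≤ 2. For the lower bound, the 3 vertices {0, 1, 2} are pairwise adjacent, and any tree decomposition puts a clique entirely inside one bag — forcing width ≥ 2. Combining the bounds, tw(G) = 2.

Treewidth 2.
One optimal decomposition is:
Bags: B1 = {0, 1, 3}  B2 = {0, 1, 2}
Tree: B1–B2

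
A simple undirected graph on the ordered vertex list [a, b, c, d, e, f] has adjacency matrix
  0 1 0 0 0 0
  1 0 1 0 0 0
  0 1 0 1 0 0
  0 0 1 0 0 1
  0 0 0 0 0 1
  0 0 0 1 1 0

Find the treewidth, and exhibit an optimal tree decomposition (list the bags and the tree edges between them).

Treewidth 1.
One optimal decomposition is:
Bags: B1 = {e, f}  B2 = {d, f}  B3 = {c, d}  B4 = {b, c}  B5 = {a, b}
Tree: B1–B2, B2–B3, B3–B4, B4–B5

Every bag has size at most 2, so the width is 2 − 1 = 1 and tw(G) ≤ 1. G has an edge, so its treewidth is at least 1. Combining the bounds, tw(G) = 1.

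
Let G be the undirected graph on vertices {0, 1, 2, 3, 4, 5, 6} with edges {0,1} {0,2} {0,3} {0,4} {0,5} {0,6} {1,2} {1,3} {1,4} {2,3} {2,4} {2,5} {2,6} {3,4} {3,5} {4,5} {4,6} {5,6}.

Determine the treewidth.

A width-4 tree decomposition is:
Bags: B1 = {0, 1, 2, 3, 4}  B2 = {0, 2, 3, 4, 5}  B3 = {0, 2, 4, 5, 6}
Tree: B1–B2, B2–B3
Each bag holds 5 vertices, so the decomposition has width 4, which upper-bounds the treewidth. For the lower bound, the 5 vertices {0, 1, 2, 3, 4} are pairwise adjacent, and any tree decomposition puts a clique entirely inside one bag — forcing width ≥ 4. Therefore the treewidth is 4.

4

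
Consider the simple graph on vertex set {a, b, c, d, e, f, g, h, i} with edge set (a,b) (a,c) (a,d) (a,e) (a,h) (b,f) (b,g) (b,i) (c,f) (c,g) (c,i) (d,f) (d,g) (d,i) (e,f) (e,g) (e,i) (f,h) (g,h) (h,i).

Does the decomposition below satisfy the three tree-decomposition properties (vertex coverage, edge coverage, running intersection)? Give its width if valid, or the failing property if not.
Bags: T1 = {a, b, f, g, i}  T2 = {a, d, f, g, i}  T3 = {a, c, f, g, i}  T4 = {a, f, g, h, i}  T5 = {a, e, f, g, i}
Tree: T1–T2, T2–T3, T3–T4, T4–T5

Checking the three conditions: (i) the bags cover all of {a, b, c, d, e, f, g, h, i}; (ii) for each edge, some bag contains both endpoints; (iii) the bags containing any fixed vertex form a subtree. All hold, so the decomposition is valid with width 5 − 1 = 4.

Yes; width 4.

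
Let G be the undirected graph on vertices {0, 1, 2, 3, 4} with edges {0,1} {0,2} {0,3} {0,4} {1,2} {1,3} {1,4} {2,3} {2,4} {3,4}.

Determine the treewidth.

4

A width-4 tree decomposition is:
Bags: B1 = {0, 1, 2, 3, 4}
Tree: (single bag)
With just one bag of size 5, the width is 5 − 1 = 4, so tw(G) ≤ 4. Conversely, {0, 1, 2, 3, 4} is a clique of size 5, and the vertices of any clique must share a bag in every tree decomposition; so some bag has ≥ 5 vertices and tw(G) ≥ 4. Combining the bounds, tw(G) = 4.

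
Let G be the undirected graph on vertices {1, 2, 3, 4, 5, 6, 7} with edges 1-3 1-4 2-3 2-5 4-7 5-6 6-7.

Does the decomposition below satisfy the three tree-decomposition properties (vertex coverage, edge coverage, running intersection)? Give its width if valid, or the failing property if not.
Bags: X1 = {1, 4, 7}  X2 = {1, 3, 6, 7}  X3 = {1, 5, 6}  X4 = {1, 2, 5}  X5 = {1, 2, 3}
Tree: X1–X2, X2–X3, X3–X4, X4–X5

No — bags containing vertex 3 are not connected in the tree.

A tree decomposition must satisfy three properties: every vertex lies in some bag; for every edge, both endpoints lie together in some bag; and for every vertex, the bags containing it form a connected subtree. Here bags containing vertex 3 are not connected in the tree, so the decomposition is invalid.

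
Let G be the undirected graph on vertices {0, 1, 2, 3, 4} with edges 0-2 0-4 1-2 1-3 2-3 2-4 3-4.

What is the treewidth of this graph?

2

A width-2 tree decomposition is:
Bags: B1 = {2, 3, 4}  B2 = {1, 2, 3}  B3 = {0, 2, 4}
Tree: B1–B2, B1–B3
Every bag has size at most 3, so the width is 3 − 1 = 2 and tw(G) ≤ 2. For the lower bound, the 3 vertices {0, 2, 4} are pairwise adjacent, and any tree decomposition puts a clique entirely inside one bag — forcing width ≥ 2. Therefore the treewidth is 2.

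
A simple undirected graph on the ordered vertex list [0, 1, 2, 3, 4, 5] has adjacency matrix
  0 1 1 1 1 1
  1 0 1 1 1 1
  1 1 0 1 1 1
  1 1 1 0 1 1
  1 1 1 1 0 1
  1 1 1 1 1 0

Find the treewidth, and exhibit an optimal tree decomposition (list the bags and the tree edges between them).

Treewidth 5.
Bags: B1 = {0, 1, 2, 3, 4, 5}
Tree: (single bag)

With just one bag of size 6, the width is 6 − 1 = 5, so tw(G) ≤ 5. For the lower bound, the 6 vertices {0, 1, 2, 3, 4, 5} are pairwise adjacent, and any tree decomposition puts a clique entirely inside one bag — forcing width ≥ 5. Hence tw(G) = 5 exactly.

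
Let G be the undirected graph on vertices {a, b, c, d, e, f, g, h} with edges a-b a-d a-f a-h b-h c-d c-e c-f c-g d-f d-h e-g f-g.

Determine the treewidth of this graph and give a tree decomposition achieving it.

Each bag holds 3 vertices, so the decomposition has width 2, which upper-bounds the treewidth. For the lower bound, the 3 vertices {c, d, f} are pairwise adjacent, and any tree decomposition puts a clique entirely inside one bag — forcing width ≥ 2. Hence tw(G) = 2 exactly.

Treewidth 2.
One optimal decomposition is:
Bags: B1 = {a, d, f}  B2 = {c, d, f}  B3 = {a, d, h}  B4 = {a, b, h}  B5 = {c, f, g}  B6 = {c, e, g}
Tree: B1–B2, B1–B3, B3–B4, B2–B5, B5–B6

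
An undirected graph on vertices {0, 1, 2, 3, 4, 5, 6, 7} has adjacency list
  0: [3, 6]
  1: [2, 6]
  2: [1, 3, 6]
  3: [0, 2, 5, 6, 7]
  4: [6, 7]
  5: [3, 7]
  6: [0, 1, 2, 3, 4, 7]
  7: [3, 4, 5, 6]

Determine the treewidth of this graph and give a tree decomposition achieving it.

Treewidth 2.
One optimal decomposition is:
Bags: B1 = {0, 3, 6}  B2 = {3, 6, 7}  B3 = {4, 6, 7}  B4 = {2, 3, 6}  B5 = {1, 2, 6}  B6 = {3, 5, 7}
Tree: B1–B2, B2–B3, B2–B4, B4–B5, B2–B6

Each bag holds 3 vertices, so the decomposition has width 2, which upper-bounds the treewidth. Conversely, {3, 5, 7} is a clique of size 3, and the vertices of any clique must share a bag in every tree decomposition; so some bag has ≥ 3 vertices and tw(G) ≥ 2. Combining the bounds, tw(G) = 2.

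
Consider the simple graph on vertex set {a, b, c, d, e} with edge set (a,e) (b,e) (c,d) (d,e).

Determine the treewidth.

A width-1 tree decomposition is:
Bags: B1 = {d, e}  B2 = {b, e}  B3 = {c, d}  B4 = {a, e}
Tree: B1–B2, B1–B3, B1–B4
The largest bag has 2 vertices, giving width 1; this decomposition certifies tw(G) ≤ 1. Since G has at least one edge (e.g. d–e), it is not an edgeless graph, so tw(G) ≥ 1. Therefore the treewidth is 1.

1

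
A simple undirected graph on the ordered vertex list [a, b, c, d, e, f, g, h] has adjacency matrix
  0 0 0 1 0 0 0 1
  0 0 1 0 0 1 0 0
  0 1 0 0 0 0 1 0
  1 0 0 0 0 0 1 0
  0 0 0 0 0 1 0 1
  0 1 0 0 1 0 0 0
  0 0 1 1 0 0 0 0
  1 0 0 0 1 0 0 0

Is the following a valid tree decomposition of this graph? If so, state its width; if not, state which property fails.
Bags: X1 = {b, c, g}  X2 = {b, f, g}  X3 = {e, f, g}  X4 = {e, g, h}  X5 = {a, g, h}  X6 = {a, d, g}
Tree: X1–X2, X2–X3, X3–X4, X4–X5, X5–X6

Every vertex of G appears in some bag (union = {a, b, c, d, e, f, g, h}); every edge is covered by a bag; and for each vertex v the set of bags containing v is connected in the bag tree. The decomposition is therefore valid. The largest bag has 3 vertices, so the width is 2.

Yes; width 2.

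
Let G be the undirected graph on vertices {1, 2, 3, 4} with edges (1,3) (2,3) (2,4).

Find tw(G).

A width-1 tree decomposition is:
Bags: B1 = {1, 3}  B2 = {2, 3}  B3 = {2, 4}
Tree: B1–B2, B2–B3
The largest bag has 2 vertices, giving width 1; this decomposition certifies tw(G) ≤ 1. Any graph with an edge has treewidth ≥ 1, and G has the edge 3–1. Therefore the treewidth is 1.

1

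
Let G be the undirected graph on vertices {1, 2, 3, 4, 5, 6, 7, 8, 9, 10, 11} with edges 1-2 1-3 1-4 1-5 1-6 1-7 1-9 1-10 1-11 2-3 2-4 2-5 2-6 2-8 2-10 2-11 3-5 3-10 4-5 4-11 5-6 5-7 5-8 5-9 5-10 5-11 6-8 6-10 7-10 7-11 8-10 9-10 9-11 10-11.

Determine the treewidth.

A width-4 tree decomposition is:
Bags: B1 = {1, 2, 5, 6, 10}  B2 = {1, 2, 5, 10, 11}  B3 = {1, 2, 3, 5, 10}  B4 = {1, 5, 7, 10, 11}  B5 = {1, 5, 9, 10, 11}  B6 = {2, 5, 6, 8, 10}  B7 = {1, 2, 4, 5, 11}
Tree: B1–B2, B1–B3, B2–B4, B4–B5, B1–B6, B2–B7
The largest bag has 5 vertices, giving width 4; this decomposition certifies tw(G) ≤ 4. On the other hand G contains the 5-clique {2, 5, 6, 8, 10}. A clique must lie in a single bag of any decomposition, so no decomposition can have width below 4. Combining the bounds, tw(G) = 4.

4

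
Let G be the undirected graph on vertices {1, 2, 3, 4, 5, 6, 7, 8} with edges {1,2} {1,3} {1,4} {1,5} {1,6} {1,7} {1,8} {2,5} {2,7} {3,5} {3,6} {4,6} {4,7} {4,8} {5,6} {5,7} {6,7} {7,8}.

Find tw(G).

A width-3 tree decomposition is:
Bags: B1 = {1, 5, 6, 7}  B2 = {1, 4, 6, 7}  B3 = {1, 3, 5, 6}  B4 = {1, 4, 7, 8}  B5 = {1, 2, 5, 7}
Tree: B1–B2, B1–B3, B2–B4, B1–B5
The largest bag has 4 vertices, giving width 3; this decomposition certifies tw(G) ≤ 3. For the lower bound, the 4 vertices {1, 3, 5, 6} are pairwise adjacent, and any tree decomposition puts a clique entirely inside one bag — forcing width ≥ 3. Therefore the treewidth is 3.

3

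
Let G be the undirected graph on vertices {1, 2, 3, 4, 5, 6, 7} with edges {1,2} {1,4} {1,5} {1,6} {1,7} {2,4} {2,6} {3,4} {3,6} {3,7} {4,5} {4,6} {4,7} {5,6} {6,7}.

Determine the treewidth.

3

A width-3 tree decomposition is:
Bags: B1 = {1, 4, 6, 7}  B2 = {1, 4, 5, 6}  B3 = {1, 2, 4, 6}  B4 = {3, 4, 6, 7}
Tree: B1–B2, B2–B3, B1–B4
The largest bag has 4 vertices, giving width 3; this decomposition certifies tw(G) ≤ 3. On the other hand G contains the 4-clique {1, 2, 4, 6}. A clique must lie in a single bag of any decomposition, so no decomposition can have width below 3. The upper and lower bounds meet at 3, so that is the treewidth.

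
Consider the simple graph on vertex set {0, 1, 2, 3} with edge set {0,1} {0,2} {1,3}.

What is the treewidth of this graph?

A width-1 tree decomposition is:
Bags: B1 = {0, 2}  B2 = {0, 1}  B3 = {1, 3}
Tree: B1–B2, B2–B3
Every bag has size at most 2, so the width is 2 − 1 = 1 and tw(G) ≤ 1. Since G has at least one edge (e.g. 2–0), it is not an edgeless graph, so tw(G) ≥ 1. Hence tw(G) = 1 exactly.

1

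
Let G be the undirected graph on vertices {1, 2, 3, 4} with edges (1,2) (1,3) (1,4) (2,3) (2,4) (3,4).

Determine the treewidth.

A width-3 tree decomposition is:
Bags: B1 = {1, 2, 3, 4}
Tree: (single bag)
A single bag containing all 4 vertices is trivially a valid decomposition of width 3. Conversely, {1, 2, 3, 4} is a clique of size 4, and the vertices of any clique must share a bag in every tree decomposition; so some bag has ≥ 4 vertices and tw(G) ≥ 3. Combining the bounds, tw(G) = 3.

3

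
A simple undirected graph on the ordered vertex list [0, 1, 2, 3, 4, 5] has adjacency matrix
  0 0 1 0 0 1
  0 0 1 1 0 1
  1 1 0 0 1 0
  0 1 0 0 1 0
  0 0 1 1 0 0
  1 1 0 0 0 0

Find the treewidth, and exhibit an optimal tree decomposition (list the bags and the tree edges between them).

The largest bag has 3 vertices, giving width 2; this decomposition certifies tw(G) ≤ 2. The edges 0–5–1–2–0 form a cycle, so G is not a tree and its treewidth is at least 2. Combining the bounds, tw(G) = 2.

Treewidth 2.
Bags: B1 = {0, 2, 5}  B2 = {1, 2, 5}  B3 = {1, 2, 4}  B4 = {1, 3, 4}
Tree: B1–B2, B2–B3, B3–B4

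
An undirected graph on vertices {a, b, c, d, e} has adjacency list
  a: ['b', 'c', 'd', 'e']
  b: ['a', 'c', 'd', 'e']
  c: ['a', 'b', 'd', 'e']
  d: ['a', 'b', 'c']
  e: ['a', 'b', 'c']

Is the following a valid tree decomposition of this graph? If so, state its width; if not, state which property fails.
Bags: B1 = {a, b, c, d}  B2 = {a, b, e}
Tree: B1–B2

A tree decomposition must satisfy three properties: every vertex lies in some bag; for every edge, both endpoints lie together in some bag; and for every vertex, the bags containing it form a connected subtree. Here edge (c,e) lies in no bag, so the decomposition is invalid.

No — edge (c,e) lies in no bag.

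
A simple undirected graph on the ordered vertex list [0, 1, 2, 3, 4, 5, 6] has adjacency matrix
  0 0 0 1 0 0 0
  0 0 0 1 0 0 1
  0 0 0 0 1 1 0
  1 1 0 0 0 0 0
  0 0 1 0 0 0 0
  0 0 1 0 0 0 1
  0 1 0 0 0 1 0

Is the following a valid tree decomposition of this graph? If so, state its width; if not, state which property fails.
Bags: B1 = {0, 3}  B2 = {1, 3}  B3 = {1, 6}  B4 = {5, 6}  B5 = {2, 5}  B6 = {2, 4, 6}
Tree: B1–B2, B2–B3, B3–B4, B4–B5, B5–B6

A tree decomposition must satisfy three properties: every vertex lies in some bag; for every edge, both endpoints lie together in some bag; and for every vertex, the bags containing it form a connected subtree. Here bags containing vertex 6 are not connected in the tree, so the decomposition is invalid.

No — bags containing vertex 6 are not connected in the tree.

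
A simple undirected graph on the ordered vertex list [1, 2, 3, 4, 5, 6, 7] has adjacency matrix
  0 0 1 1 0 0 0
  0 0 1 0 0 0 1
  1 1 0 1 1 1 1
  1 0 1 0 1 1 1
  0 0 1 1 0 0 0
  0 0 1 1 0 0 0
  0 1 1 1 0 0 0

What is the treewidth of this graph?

2

A width-2 tree decomposition is:
Bags: B1 = {3, 4, 7}  B2 = {1, 3, 4}  B3 = {2, 3, 7}  B4 = {3, 4, 6}  B5 = {3, 4, 5}
Tree: B1–B2, B1–B3, B2–B4, B4–B5
Each bag holds 3 vertices, so the decomposition has width 2, which upper-bounds the treewidth. For the lower bound, the 3 vertices {2, 3, 7} are pairwise adjacent, and any tree decomposition puts a clique entirely inside one bag — forcing width ≥ 2. Hence tw(G) = 2 exactly.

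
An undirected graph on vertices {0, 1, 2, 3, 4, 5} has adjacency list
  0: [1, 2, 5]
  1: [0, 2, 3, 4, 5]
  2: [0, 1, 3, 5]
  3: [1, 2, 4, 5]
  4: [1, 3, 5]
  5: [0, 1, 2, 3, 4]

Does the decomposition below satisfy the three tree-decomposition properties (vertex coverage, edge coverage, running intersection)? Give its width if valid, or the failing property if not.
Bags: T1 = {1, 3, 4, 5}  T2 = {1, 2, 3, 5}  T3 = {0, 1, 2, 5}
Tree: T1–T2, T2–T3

Yes; width 3.

Checking the three conditions: (i) the bags cover all of {0, 1, 2, 3, 4, 5}; (ii) for each edge, some bag contains both endpoints; (iii) the bags containing any fixed vertex form a subtree. All hold, so the decomposition is valid with width 4 − 1 = 3.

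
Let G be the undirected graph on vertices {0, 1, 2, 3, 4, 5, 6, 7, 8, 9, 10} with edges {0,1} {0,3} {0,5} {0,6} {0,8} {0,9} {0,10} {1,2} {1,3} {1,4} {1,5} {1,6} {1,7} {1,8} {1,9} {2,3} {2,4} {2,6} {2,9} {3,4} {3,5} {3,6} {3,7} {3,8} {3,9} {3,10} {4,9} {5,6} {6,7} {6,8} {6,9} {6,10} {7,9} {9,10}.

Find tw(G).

A width-4 tree decomposition is:
Bags: B1 = {0, 3, 6, 9, 10}  B2 = {0, 1, 3, 6, 9}  B3 = {1, 2, 3, 6, 9}  B4 = {0, 1, 3, 6, 8}  B5 = {1, 2, 3, 4, 9}  B6 = {0, 1, 3, 5, 6}  B7 = {1, 3, 6, 7, 9}
Tree: B1–B2, B2–B3, B2–B4, B3–B5, B4–B6, B2–B7
Each bag holds 5 vertices, so the decomposition has width 4, which upper-bounds the treewidth. For the lower bound, the 5 vertices {1, 2, 3, 4, 9} are pairwise adjacent, and any tree decomposition puts a clique entirely inside one bag — forcing width ≥ 4. Combining the bounds, tw(G) = 4.

4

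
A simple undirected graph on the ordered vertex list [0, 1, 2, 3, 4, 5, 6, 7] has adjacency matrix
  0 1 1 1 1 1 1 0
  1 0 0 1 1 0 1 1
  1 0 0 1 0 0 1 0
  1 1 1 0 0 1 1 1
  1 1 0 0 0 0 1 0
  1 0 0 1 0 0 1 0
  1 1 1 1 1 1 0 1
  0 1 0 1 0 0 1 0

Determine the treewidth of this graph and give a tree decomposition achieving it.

Each bag holds 4 vertices, so the decomposition has width 3, which upper-bounds the treewidth. For the lower bound, the 4 vertices {0, 1, 3, 6} are pairwise adjacent, and any tree decomposition puts a clique entirely inside one bag — forcing width ≥ 3. Therefore the treewidth is 3.

Treewidth 3.
Bags: B1 = {0, 1, 4, 6}  B2 = {0, 1, 3, 6}  B3 = {1, 3, 6, 7}  B4 = {0, 3, 5, 6}  B5 = {0, 2, 3, 6}
Tree: B1–B2, B2–B3, B2–B4, B4–B5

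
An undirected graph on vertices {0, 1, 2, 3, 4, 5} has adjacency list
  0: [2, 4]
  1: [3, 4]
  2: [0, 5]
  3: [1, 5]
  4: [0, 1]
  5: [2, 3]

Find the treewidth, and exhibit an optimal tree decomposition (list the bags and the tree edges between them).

The largest bag has 3 vertices, giving width 2; this decomposition certifies tw(G) ≤ 2. Since 0–4–1–3–5–2–0 is a cycle in G, G is not acyclic. Forests are exactly the graphs of treewidth ≤ 1, so tw(G) ≥ 2. Combining the bounds, tw(G) = 2.

Treewidth 2.
Bags: B1 = {0, 1, 4}  B2 = {0, 1, 3}  B3 = {0, 3, 5}  B4 = {0, 2, 5}
Tree: B1–B2, B2–B3, B3–B4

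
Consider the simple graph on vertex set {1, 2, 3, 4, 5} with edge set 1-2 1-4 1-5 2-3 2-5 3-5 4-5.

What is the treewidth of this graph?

A width-2 tree decomposition is:
Bags: B1 = {1, 4, 5}  B2 = {1, 2, 5}  B3 = {2, 3, 5}
Tree: B1–B2, B2–B3
Each bag holds 3 vertices, so the decomposition has width 2, which upper-bounds the treewidth. Conversely, {1, 2, 5} is a clique of size 3, and the vertices of any clique must share a bag in every tree decomposition; so some bag has ≥ 3 vertices and tw(G) ≥ 2. Therefore the treewidth is 2.

2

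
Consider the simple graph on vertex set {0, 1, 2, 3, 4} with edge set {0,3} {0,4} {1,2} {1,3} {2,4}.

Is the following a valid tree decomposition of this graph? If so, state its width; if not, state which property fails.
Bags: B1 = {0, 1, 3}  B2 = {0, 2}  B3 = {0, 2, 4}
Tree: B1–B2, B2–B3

A tree decomposition must satisfy three properties: every vertex lies in some bag; for every edge, both endpoints lie together in some bag; and for every vertex, the bags containing it form a connected subtree. Here edge (1,2) lies in no bag, so the decomposition is invalid.

No — edge (1,2) lies in no bag.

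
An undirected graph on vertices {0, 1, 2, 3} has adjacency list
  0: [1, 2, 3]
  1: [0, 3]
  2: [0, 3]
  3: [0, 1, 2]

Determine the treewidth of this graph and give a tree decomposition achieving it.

Treewidth 2.
Bags: B1 = {0, 1, 3}  B2 = {0, 2, 3}
Tree: B1–B2

Every bag has size at most 3, so the width is 3 − 1 = 2 and tw(G) ≤ 2. For the lower bound, the 3 vertices {0, 1, 3} are pairwise adjacent, and any tree decomposition puts a clique entirely inside one bag — forcing width ≥ 2. Combining the bounds, tw(G) = 2.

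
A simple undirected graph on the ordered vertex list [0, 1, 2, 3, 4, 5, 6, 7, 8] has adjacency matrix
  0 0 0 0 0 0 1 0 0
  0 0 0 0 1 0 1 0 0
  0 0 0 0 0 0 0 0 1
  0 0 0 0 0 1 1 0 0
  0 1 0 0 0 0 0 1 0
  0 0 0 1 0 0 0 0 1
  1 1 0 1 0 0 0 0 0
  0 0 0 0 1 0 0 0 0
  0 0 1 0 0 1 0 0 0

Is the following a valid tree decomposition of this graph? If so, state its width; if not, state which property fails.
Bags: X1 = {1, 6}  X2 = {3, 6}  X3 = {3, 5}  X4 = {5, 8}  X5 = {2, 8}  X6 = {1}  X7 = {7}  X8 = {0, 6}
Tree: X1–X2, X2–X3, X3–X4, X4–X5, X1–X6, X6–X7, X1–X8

A tree decomposition must satisfy three properties: every vertex lies in some bag; for every edge, both endpoints lie together in some bag; and for every vertex, the bags containing it form a connected subtree. Here vertex 4 appears in no bag, so the decomposition is invalid.

No — vertex 4 appears in no bag.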